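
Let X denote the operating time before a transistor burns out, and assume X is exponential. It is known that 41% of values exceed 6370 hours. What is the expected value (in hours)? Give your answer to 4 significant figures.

7144

e^(−λ·6370) = 0.41 ⇒ λ = −ln(0.41)/6370 = 0.000139968.
Mean = 1/λ = 7144.47 hours.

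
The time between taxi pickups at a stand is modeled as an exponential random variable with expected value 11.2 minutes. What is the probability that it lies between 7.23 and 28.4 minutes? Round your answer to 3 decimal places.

The rate is λ = 1/11.2 = 0.0892857 per minute.
P(7.23 < X < 28.4) = e^(−λ·7.23) − e^(−λ·28.4) = 0.52438 − 0.07921 ≈ 0.445.

0.445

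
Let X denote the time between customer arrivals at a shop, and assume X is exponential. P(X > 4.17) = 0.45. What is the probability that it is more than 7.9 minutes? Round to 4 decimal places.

e^(−λ·4.17) = 0.45 ⇒ λ = −ln(0.45)/4.17 = 0.191489.
P(X > 7.9) = e^(−0.191489·7.9) = e^(−1.5128) ≈ 0.2203.

0.2203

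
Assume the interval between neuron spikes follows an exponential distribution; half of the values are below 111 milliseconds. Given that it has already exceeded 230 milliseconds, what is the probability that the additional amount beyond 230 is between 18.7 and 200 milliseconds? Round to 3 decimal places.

0.603

For an exponential, median = ln(2)/λ, so λ = ln 2 / 111 = 0.00624457 per millisecond.
Memoryless: the residual past 230 is again Exp(λ).
P(18.7 < residual < 200) = e^(−λ·18.7) − e^(−λ·200) = 0.88979 − 0.28682 ≈ 0.603.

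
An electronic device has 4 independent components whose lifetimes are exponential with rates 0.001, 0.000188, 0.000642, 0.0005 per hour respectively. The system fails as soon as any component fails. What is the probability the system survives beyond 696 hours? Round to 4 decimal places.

0.1976

The time to first failure is exponential with rate Σλ = 0.001 + 0.000188 + 0.000642 + 0.0005 = 0.00233.
P(min > 696) = e^(−0.00233·696) = e^(−1.6217) ≈ 0.1976.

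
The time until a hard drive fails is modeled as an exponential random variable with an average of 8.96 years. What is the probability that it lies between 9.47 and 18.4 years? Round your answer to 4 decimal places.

0.2192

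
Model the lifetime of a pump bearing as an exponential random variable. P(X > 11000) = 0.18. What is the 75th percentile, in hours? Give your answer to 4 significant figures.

8893

e^(−λ·11000) = 0.18 ⇒ λ = −ln(0.18)/11000 = 0.000155891.
75th percentile: 1 − e^(−λt) = 0.75, t = −ln(0.25)/λ = 8892.73 hours.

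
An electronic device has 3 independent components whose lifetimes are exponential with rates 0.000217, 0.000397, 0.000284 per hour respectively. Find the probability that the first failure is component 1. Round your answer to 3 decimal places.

0.242

The time to first failure is exponential with rate Σλ = 0.000217 + 0.000397 + 0.000284 = 0.000898.
P(component 1 first) = λ_1/Σλ = 0.000217/0.000898 ≈ 0.242.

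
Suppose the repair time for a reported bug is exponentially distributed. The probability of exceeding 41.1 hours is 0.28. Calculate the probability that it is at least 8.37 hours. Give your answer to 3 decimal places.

e^(−λ·41.1) = 0.28 ⇒ λ = −ln(0.28)/41.1 = 0.0309724.
P(X > 8.37) = e^(−0.0309724·8.37) = e^(−0.25924) ≈ 0.772.

0.772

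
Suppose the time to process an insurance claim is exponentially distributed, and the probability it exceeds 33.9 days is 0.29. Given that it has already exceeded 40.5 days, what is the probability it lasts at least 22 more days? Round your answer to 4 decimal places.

0.4478

From e^(−λ·33.9) = 0.29, λ = −ln(0.29)/33.9 = 0.0365155.
Memoryless: P(X > 40.5+22 | X > 40.5) = P(X > 22) = e^(−0.0365155·22) ≈ 0.4478.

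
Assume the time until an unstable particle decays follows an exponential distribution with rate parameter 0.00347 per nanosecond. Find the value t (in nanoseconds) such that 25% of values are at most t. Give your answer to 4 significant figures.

82.91

Set 1 − e^(−λt) = 0.25, so t = −ln(0.75)/λ = 0.28768/0.00347 ≈ 82.9055 nanoseconds.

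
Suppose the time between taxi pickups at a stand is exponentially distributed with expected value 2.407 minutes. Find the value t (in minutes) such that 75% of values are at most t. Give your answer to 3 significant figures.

3.34

The rate is λ = 1/2.407 = 0.415455 per minute.
Set 1 − e^(−λt) = 0.75, so t = −ln(0.25)/λ = 1.3863/0.415455 ≈ 3.33681 minutes.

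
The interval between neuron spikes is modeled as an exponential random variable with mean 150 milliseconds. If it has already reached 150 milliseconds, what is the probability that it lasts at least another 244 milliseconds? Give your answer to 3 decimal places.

0.197

The rate is λ = 1/150 = 0.00666667 per millisecond.
The exponential is memoryless, so the remaining time is again Exp(λ): the condition X > 150 is irrelevant.
P(X > 244) = e^(−1.6267) ≈ 0.197.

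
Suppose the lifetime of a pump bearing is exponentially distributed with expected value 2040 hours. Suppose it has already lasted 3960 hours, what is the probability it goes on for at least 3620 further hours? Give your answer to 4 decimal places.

0.1696

The rate is λ = 1/2040 = 0.000490196 per hour.
The exponential is memoryless, so the remaining time is again Exp(λ): the condition X > 3960 is irrelevant.
P(X > 3620) = e^(−1.7745) ≈ 0.1696.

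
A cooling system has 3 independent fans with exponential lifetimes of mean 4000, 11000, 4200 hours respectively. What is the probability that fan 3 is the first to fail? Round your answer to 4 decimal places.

Rates: λ_i = 1/mean_i → 0.00025, 0.0000909091, 0.000238095; Σλ = 0.000579004.
P(fan 3 first) = λ_3/Σλ = 0.000238095/0.000579004 ≈ 0.4112.

0.4112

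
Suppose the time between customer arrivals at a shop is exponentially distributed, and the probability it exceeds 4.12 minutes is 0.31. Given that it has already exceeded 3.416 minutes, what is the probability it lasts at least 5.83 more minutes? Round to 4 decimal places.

From e^(−λ·4.12) = 0.31, λ = −ln(0.31)/4.12 = 0.284268.
Memoryless: P(X > 3.416+5.83 | X > 3.416) = P(X > 5.83) = e^(−0.284268·5.83) ≈ 0.1907.

0.1907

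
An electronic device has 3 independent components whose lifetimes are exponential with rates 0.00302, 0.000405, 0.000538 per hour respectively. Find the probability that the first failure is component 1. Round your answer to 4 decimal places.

0.7620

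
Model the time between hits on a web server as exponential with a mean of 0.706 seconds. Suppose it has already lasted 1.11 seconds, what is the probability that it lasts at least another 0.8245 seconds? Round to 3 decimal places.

0.311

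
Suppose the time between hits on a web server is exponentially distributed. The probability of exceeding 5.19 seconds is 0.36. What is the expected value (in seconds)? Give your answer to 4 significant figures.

e^(−λ·5.19) = 0.36 ⇒ λ = −ln(0.36)/5.19 = 0.19685.
Mean = 1/λ = 5.08001 seconds.

5.080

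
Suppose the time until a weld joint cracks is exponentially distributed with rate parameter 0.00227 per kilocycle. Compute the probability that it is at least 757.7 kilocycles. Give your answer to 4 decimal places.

P(X > 757.7) = e^(−λ·757.7) = e^(−1.72) ≈ 0.1791.

0.1791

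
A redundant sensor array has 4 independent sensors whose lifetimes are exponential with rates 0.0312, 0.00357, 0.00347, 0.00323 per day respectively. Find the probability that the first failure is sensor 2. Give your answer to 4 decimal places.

The time to first failure is exponential with rate Σλ = 0.0312 + 0.00357 + 0.00347 + 0.00323 = 0.04147.
P(sensor 2 first) = λ_2/Σλ = 0.00357/0.04147 ≈ 0.0861.

0.0861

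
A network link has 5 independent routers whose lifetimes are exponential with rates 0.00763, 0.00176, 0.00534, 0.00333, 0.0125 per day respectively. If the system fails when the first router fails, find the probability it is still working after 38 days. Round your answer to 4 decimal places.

The time to first failure is exponential with rate Σλ = 0.00763 + 0.00176 + 0.00534 + 0.00333 + 0.0125 = 0.03056.
P(min > 38) = e^(−0.03056·38) = e^(−1.1613) ≈ 0.3131.

0.3131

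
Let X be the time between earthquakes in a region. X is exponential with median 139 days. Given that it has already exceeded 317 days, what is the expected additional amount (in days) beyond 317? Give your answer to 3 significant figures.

For an exponential, median = ln(2)/λ, so λ = ln 2 / 139 = 0.00498667 per day.
By memorylessness, the remaining amount past any threshold is again Exp(λ) with mean 1/λ = 200.535 days.

201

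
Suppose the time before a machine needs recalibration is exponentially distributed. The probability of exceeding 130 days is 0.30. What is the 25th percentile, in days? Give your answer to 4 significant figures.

e^(−λ·130) = 0.30 ⇒ λ = −ln(0.30)/130 = 0.00926133.
25th percentile: 1 − e^(−λt) = 0.25, t = −ln(0.75)/λ = 31.0627 days.

31.06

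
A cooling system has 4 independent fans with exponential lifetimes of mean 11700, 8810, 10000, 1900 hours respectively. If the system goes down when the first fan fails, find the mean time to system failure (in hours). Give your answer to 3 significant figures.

The first failure time is exponential with rate Σλ_i = 1/11700 + 1/8810 + 1/10000 + 1/1900 = 0.000825293 per hour.
E[min] = 1/Σλ = 1/0.000825293 = 1211.69 hours.

1210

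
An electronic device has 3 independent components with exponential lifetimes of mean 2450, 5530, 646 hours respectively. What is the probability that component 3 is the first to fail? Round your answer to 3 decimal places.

Rates: λ_i = 1/mean_i → 0.000408163, 0.000180832, 0.00154799; Σλ = 0.00213698.
P(component 3 first) = λ_3/Σλ = 0.00154799/0.00213698 ≈ 0.724.

0.724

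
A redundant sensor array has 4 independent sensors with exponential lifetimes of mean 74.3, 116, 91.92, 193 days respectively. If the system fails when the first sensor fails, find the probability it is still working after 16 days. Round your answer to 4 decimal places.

The first failure time is exponential with rate Σλ_i = 1/74.3 + 1/116 + 1/91.92 + 1/193 = 0.03814 per day.
P(min > 16) = e^(−0.03814·16) = e^(−0.61024) ≈ 0.5432.

0.5432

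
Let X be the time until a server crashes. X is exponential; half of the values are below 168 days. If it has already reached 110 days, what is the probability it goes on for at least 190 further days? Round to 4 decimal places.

0.4566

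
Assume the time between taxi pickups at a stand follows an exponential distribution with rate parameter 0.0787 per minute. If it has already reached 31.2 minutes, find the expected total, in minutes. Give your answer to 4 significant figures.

43.91

By memorylessness, E[X | X > 31.2] = 31.2 + 1/λ = 31.2 + 12.7065 = 43.9065 minutes.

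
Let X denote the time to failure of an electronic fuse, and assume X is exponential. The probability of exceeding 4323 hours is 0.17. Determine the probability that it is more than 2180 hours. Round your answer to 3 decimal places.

0.409

e^(−λ·4323) = 0.17 ⇒ λ = −ln(0.17)/4323 = 0.000409891.
P(X > 2180) = e^(−0.000409891·2180) = e^(−0.89356) ≈ 0.409.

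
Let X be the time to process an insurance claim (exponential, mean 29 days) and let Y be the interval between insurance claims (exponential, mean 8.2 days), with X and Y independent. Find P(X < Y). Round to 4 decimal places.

0.2204

λ_1 = 1/29 = 0.0344828, λ_2 = 1/8.2 = 0.121951.
For independent exponentials, P(X < Y) = λ_1/(λ_1+λ_2) = 0.0344828/0.156434 ≈ 0.2204.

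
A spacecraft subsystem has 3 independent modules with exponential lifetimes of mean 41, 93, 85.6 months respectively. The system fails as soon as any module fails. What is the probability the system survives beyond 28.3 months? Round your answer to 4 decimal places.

The first failure time is exponential with rate Σλ_i = 1/41 + 1/93 + 1/85.6 = 0.0468252 per month.
P(min > 28.3) = e^(−0.0468252·28.3) = e^(−1.3252) ≈ 0.2658.

0.2658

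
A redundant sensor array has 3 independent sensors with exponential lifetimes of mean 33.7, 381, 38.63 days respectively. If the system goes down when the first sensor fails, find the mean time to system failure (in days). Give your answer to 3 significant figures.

The first failure time is exponential with rate Σλ_i = 1/33.7 + 1/381 + 1/38.63 = 0.0581849 per day.
E[min] = 1/Σλ = 1/0.0581849 = 17.1866 days.

17.2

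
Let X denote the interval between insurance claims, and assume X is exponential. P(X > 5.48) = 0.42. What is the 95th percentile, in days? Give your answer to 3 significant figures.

e^(−λ·5.48) = 0.42 ⇒ λ = −ln(0.42)/5.48 = 0.158303.
95th percentile: 1 − e^(−λt) = 0.95, t = −ln(0.05)/λ = 18.924 days.

18.9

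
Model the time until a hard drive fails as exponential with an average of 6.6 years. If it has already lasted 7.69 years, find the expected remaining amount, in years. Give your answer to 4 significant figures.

The rate is λ = 1/6.6 = 0.151515 per year.
By memorylessness, the remaining amount past any threshold is again Exp(λ) with mean 1/λ = 6.6 years.

6.600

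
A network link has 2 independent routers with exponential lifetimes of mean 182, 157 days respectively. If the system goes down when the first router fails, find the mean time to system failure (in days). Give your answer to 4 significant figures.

84.29

The first failure time is exponential with rate Σλ_i = 1/182 + 1/157 = 0.0118639 per day.
E[min] = 1/Σλ = 1/0.0118639 = 84.2891 days.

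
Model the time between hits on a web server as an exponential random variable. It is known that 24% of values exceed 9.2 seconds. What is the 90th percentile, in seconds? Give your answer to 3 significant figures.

e^(−λ·9.2) = 0.24 ⇒ λ = −ln(0.24)/9.2 = 0.155121.
90th percentile: 1 − e^(−λt) = 0.9, t = −ln(0.1)/λ = 14.8438 seconds.

14.8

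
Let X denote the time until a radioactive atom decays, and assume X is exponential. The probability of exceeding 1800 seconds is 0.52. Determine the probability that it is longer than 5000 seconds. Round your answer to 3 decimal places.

0.163

e^(−λ·1800) = 0.52 ⇒ λ = −ln(0.52)/1800 = 0.000363292.
P(X > 5000) = e^(−0.000363292·5000) = e^(−1.8165) ≈ 0.163.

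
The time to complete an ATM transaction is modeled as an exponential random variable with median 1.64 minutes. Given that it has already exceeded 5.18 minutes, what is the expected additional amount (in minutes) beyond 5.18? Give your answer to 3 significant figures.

2.37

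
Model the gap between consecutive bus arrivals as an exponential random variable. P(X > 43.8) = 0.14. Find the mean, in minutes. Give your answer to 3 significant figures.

22.3

e^(−λ·43.8) = 0.14 ⇒ λ = −ln(0.14)/43.8 = 0.0448884.
Mean = 1/λ = 22.2775 minutes.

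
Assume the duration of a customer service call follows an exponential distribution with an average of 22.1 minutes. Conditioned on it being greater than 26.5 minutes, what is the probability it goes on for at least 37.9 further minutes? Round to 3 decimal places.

The rate is λ = 1/22.1 = 0.0452489 per minute.
By the memoryless property, P(X > 26.5+37.9 | X > 26.5) = P(X > 37.9).
P(X > 37.9) = e^(−1.7149) ≈ 0.180.

0.180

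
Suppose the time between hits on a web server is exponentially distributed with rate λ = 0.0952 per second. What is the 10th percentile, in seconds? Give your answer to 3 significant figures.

1.11

Set 1 − e^(−λt) = 0.1, so t = −ln(0.9)/λ = 0.10536/0.0952 ≈ 1.10673 seconds.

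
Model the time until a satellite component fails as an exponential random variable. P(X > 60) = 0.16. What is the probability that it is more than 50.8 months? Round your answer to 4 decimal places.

0.2119

e^(−λ·60) = 0.16 ⇒ λ = −ln(0.16)/60 = 0.030543.
P(X > 50.8) = e^(−0.030543·50.8) = e^(−1.5516) ≈ 0.2119.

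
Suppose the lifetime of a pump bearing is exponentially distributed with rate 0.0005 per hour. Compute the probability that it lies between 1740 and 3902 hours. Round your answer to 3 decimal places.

P(1740 < X < 3902) = e^(−λ·1740) − e^(−λ·3902) = 0.41895 − 0.14213 ≈ 0.277.

0.277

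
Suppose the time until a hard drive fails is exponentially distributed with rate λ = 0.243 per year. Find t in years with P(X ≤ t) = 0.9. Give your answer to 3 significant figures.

Set 1 − e^(−λt) = 0.9, so t = −ln(0.1)/λ = 2.3026/0.243 ≈ 9.47566 years.

9.48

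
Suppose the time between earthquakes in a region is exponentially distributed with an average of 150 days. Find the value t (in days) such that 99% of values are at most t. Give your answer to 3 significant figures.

The rate is λ = 1/150 = 0.00666667 per day.
Set 1 − e^(−λt) = 0.99, so t = −ln(0.01)/λ = 4.6052/0.00666667 ≈ 690.776 days.

691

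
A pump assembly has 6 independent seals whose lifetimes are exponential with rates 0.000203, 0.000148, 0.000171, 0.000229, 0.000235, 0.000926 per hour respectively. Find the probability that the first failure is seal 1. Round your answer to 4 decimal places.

The time to first failure is exponential with rate Σλ = 0.000203 + 0.000148 + 0.000171 + 0.000229 + 0.000235 + 0.000926 = 0.001912.
P(seal 1 first) = λ_1/Σλ = 0.000203/0.001912 ≈ 0.1062.

0.1062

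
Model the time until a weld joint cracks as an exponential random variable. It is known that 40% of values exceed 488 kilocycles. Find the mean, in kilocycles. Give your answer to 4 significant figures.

e^(−λ·488) = 0.40 ⇒ λ = −ln(0.40)/488 = 0.00187764.
Mean = 1/λ = 532.582 kilocycles.

532.6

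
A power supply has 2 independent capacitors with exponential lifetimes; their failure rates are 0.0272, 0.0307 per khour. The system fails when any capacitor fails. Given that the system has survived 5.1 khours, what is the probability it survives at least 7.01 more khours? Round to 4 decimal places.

Time to first failure ~ Exp(Σλ) with Σλ = 0.0579.
By memorylessness, P(T > 5.1+7.01 | T > 5.1) = P(T > 7.01) = e^(−0.0579·7.01) ≈ 0.6664.

0.6664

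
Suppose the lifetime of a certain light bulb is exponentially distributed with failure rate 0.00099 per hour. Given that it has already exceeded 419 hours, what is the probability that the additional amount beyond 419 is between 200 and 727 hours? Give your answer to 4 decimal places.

Memoryless: the residual past 419 is again Exp(λ).
P(200 < residual < 727) = e^(−λ·200) − e^(−λ·727) = 0.82037 − 0.48688 ≈ 0.3335.

0.3335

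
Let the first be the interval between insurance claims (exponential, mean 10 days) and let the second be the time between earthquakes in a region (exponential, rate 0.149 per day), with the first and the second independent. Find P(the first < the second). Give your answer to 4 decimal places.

0.4016

λ_1 = 1/10 = 0.1, λ_2 = 0.149.
For independent exponentials, P(the first < the second) = λ_1/(λ_1+λ_2) = 0.1/0.249 ≈ 0.4016.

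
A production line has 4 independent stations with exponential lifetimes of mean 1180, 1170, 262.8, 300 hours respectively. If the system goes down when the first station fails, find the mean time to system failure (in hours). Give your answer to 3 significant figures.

The first failure time is exponential with rate Σλ_i = 1/1180 + 1/1170 + 1/262.8 + 1/300 = 0.00884067 per hour.
E[min] = 1/Σλ = 1/0.00884067 = 113.114 hours.

113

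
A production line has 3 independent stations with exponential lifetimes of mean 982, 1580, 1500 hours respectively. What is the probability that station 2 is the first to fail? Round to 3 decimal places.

0.273

Rates: λ_i = 1/mean_i → 0.00101833, 0.000632911, 0.000666667; Σλ = 0.00231791.
P(station 2 first) = λ_2/Σλ = 0.000632911/0.00231791 ≈ 0.273.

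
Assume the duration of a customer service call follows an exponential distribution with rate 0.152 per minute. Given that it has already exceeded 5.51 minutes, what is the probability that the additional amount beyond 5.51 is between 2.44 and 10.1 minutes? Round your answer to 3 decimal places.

Memoryless: the residual past 5.51 is again Exp(λ).
P(2.44 < residual < 10.1) = e^(−λ·2.44) − e^(−λ·10.1) = 0.69013 − 0.21541 ≈ 0.475.

0.475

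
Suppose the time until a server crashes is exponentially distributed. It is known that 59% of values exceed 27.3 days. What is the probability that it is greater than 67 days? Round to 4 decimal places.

e^(−λ·27.3) = 0.59 ⇒ λ = −ln(0.59)/27.3 = 0.0193272.
P(X > 67) = e^(−0.0193272·67) = e^(−1.2949) ≈ 0.2739.

0.2739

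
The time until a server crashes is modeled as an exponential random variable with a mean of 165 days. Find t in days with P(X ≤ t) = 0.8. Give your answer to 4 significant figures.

The rate is λ = 1/165 = 0.00606061 per day.
Set 1 − e^(−λt) = 0.8, so t = −ln(0.2)/λ = 1.6094/0.00606061 ≈ 265.557 days.

265.6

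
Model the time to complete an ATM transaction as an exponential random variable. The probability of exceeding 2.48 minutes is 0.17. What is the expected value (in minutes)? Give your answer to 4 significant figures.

e^(−λ·2.48) = 0.17 ⇒ λ = −ln(0.17)/2.48 = 0.714499.
Mean = 1/λ = 1.39958 minutes.

1.400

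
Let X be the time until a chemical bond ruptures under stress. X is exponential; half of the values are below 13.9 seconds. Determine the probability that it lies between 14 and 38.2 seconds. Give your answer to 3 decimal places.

For an exponential, median = ln(2)/λ, so λ = ln 2 / 13.9 = 0.0498667 per second.
P(14 < X < 38.2) = e^(−λ·14) − e^(−λ·38.2) = 0.49751 − 0.14884 ≈ 0.349.

0.349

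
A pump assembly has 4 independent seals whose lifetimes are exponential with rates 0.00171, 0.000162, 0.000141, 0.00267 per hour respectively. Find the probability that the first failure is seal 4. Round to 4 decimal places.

0.5701

The time to first failure is exponential with rate Σλ = 0.00171 + 0.000162 + 0.000141 + 0.00267 = 0.004683.
P(seal 4 first) = λ_4/Σλ = 0.00267/0.004683 ≈ 0.5701.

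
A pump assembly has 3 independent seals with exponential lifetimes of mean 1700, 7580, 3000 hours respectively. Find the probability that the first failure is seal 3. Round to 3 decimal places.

0.316

Rates: λ_i = 1/mean_i → 0.000588235, 0.000131926, 0.000333333; Σλ = 0.00105349.
P(seal 3 first) = λ_3/Σλ = 0.000333333/0.00105349 ≈ 0.316.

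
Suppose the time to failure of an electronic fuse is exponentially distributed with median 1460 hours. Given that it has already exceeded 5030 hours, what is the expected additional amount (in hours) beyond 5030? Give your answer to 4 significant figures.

For an exponential, median = ln(2)/λ, so λ = ln 2 / 1460 = 0.000474758 per hour.
By memorylessness, the remaining amount past any threshold is again Exp(λ) with mean 1/λ = 2106.33 hours.

2106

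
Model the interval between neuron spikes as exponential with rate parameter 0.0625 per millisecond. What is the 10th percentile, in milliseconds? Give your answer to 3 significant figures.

Set 1 − e^(−λt) = 0.1, so t = −ln(0.9)/λ = 0.10536/0.0625 ≈ 1.68577 milliseconds.

1.69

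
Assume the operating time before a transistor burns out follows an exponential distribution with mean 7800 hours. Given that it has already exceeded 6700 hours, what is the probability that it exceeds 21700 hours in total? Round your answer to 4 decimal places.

0.1462

The rate is λ = 1/7800 = 0.000128205 per hour.
The exponential is memoryless, so the remaining time is again Exp(λ): the condition X > 6700 is irrelevant.
P(X > 15000) = e^(−1.9231) ≈ 0.1462.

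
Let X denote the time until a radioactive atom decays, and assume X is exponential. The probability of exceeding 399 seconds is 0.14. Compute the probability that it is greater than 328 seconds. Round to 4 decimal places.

e^(−λ·399) = 0.14 ⇒ λ = −ln(0.14)/399 = 0.0049276.
P(X > 328) = e^(−0.0049276·328) = e^(−1.6163) ≈ 0.1986.

0.1986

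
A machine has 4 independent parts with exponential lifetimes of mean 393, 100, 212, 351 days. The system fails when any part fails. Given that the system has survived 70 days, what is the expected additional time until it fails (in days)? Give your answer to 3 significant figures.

First-failure rate Σλ = 1/393 + 1/100 + 1/212 + 1/351 = 0.0201105.
By memorylessness the expected residual is 1/Σλ = 49.7252 days, regardless of the 70 already elapsed.

49.7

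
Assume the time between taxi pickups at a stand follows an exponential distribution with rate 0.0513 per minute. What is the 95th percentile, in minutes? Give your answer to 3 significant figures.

58.4

Set 1 − e^(−λt) = 0.95, so t = −ln(0.05)/λ = 2.9957/0.0513 ≈ 58.3963 minutes.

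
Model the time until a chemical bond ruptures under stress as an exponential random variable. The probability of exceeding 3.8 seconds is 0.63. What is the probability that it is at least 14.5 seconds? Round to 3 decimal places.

e^(−λ·3.8) = 0.63 ⇒ λ = −ln(0.63)/3.8 = 0.121588.
P(X > 14.5) = e^(−0.121588·14.5) = e^(−1.763) ≈ 0.172.

0.172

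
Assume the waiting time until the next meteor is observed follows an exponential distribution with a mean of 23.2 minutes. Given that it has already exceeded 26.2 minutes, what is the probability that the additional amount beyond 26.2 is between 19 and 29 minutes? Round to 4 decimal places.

The rate is λ = 1/23.2 = 0.0431034 per minute.
Memoryless: the residual past 26.2 is again Exp(λ).
P(19 < residual < 29) = e^(−λ·19) − e^(−λ·29) = 0.44089 − 0.28650 ≈ 0.1544.

0.1544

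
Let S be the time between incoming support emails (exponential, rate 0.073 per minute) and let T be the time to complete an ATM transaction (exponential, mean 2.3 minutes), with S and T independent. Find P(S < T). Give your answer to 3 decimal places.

0.144

λ_1 = 0.073, λ_2 = 1/2.3 = 0.434783.
For independent exponentials, P(S < T) = λ_1/(λ_1+λ_2) = 0.073/0.507783 ≈ 0.144.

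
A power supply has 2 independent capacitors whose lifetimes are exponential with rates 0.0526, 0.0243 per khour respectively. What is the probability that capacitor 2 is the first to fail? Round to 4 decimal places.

0.3160

The time to first failure is exponential with rate Σλ = 0.0526 + 0.0243 = 0.0769.
P(capacitor 2 first) = λ_2/Σλ = 0.0243/0.0769 ≈ 0.3160.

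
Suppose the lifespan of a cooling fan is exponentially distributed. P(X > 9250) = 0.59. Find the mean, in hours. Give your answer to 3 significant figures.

e^(−λ·9250) = 0.59 ⇒ λ = −ln(0.59)/9250 = 0.0000570414.
Mean = 1/λ = 17531.1 hours.

17500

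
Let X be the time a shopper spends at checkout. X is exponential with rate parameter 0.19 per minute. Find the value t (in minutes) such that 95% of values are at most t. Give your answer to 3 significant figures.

Set 1 − e^(−λt) = 0.95, so t = −ln(0.05)/λ = 2.9957/0.19 ≈ 15.767 minutes.

15.8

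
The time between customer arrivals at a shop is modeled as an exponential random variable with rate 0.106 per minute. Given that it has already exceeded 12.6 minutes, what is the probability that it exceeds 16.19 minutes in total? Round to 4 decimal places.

The exponential is memoryless, so the remaining time is again Exp(λ): the condition X > 12.6 is irrelevant.
P(X > 3.59) = e^(−0.38054) ≈ 0.6835.

0.6835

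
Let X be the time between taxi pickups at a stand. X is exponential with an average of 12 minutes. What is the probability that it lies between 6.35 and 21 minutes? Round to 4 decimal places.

The rate is λ = 1/12 = 0.0833333 per minute.
P(6.35 < X < 21) = e^(−λ·6.35) − e^(−λ·21) = 0.58910 − 0.17377 ≈ 0.4153.

0.4153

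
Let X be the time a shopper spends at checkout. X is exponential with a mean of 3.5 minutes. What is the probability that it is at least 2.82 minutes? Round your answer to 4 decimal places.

The rate is λ = 1/3.5 = 0.285714 per minute.
P(X > 2.82) = e^(−λ·2.82) = e^(−0.80571) ≈ 0.4468.

0.4468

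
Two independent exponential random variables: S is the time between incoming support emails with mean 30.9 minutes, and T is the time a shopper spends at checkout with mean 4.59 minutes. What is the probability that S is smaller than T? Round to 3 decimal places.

0.129

λ_1 = 1/30.9 = 0.0323625, λ_2 = 1/4.59 = 0.217865.
For independent exponentials, P(S < T) = λ_1/(λ_1+λ_2) = 0.0323625/0.250227 ≈ 0.129.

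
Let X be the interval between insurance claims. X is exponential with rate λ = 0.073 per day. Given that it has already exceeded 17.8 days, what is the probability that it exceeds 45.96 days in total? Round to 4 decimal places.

0.1280

The exponential is memoryless, so the remaining time is again Exp(λ): the condition X > 17.8 is irrelevant.
P(X > 28.16) = e^(−2.0557) ≈ 0.1280.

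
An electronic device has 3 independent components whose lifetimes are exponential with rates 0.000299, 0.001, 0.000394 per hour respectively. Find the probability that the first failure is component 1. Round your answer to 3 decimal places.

0.177

The time to first failure is exponential with rate Σλ = 0.000299 + 0.001 + 0.000394 = 0.001693.
P(component 1 first) = λ_1/Σλ = 0.000299/0.001693 ≈ 0.177.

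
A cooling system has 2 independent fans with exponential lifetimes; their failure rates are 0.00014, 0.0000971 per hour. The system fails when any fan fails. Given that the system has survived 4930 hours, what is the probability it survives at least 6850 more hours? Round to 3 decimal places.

0.197

Time to first failure ~ Exp(Σλ) with Σλ = 0.0002371.
By memorylessness, P(T > 4930+6850 | T > 4930) = P(T > 6850) = e^(−0.0002371·6850) ≈ 0.197.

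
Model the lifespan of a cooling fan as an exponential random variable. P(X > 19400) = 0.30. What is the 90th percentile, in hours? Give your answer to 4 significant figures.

e^(−λ·19400) = 0.30 ⇒ λ = −ln(0.30)/19400 = 0.0000620605.
90th percentile: 1 − e^(−λt) = 0.9, t = −ln(0.1)/λ = 37102.3 hours.

37100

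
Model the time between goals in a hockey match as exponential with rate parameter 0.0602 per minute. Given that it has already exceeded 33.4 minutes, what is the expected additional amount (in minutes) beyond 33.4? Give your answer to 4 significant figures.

16.61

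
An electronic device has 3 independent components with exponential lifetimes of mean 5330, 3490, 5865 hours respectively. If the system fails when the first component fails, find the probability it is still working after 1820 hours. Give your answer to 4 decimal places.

0.3094

The first failure time is exponential with rate Σλ_i = 1/5330 + 1/3490 + 1/5865 = 0.000644653 per hour.
P(min > 1820) = e^(−0.000644653·1820) = e^(−1.1733) ≈ 0.3094.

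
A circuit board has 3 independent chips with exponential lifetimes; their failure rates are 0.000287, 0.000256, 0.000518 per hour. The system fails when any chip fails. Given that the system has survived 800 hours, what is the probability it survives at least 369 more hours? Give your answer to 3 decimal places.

0.676

Time to first failure ~ Exp(Σλ) with Σλ = 0.001061.
By memorylessness, P(T > 800+369 | T > 800) = P(T > 369) = e^(−0.001061·369) ≈ 0.676.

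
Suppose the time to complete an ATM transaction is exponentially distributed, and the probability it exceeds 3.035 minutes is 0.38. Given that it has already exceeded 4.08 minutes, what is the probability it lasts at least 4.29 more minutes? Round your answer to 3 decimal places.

0.255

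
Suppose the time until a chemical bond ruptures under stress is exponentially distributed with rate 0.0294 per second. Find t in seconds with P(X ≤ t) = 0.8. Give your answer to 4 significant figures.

54.74

Set 1 − e^(−λt) = 0.8, so t = −ln(0.2)/λ = 1.6094/0.0294 ≈ 54.7428 seconds.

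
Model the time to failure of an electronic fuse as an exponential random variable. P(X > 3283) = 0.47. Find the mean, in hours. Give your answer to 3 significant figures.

e^(−λ·3283) = 0.47 ⇒ λ = −ln(0.47)/3283 = 0.000229979.
Mean = 1/λ = 4348.21 hours.

4350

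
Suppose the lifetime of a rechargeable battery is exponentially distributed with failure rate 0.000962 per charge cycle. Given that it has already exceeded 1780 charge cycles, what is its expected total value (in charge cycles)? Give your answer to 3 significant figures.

By memorylessness, E[X | X > 1780] = 1780 + 1/λ = 1780 + 1039.5 = 2819.5 charge cycles.

2820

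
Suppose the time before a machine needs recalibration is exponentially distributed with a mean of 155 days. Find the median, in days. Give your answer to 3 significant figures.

107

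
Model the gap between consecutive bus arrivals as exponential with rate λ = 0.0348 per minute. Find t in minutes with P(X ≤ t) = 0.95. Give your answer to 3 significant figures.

Set 1 − e^(−λt) = 0.95, so t = −ln(0.05)/λ = 2.9957/0.0348 ≈ 86.0843 minutes.

86.1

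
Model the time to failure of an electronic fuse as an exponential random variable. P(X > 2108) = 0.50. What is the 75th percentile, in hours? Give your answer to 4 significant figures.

4216

e^(−λ·2108) = 0.50 ⇒ λ = −ln(0.50)/2108 = 0.000328817.
75th percentile: 1 − e^(−λt) = 0.75, t = −ln(0.25)/λ = 4216 hours.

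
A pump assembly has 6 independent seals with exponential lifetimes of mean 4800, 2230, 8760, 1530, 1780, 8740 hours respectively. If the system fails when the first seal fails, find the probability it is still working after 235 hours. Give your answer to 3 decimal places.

0.610

The first failure time is exponential with rate Σλ_i = 1/4800 + 1/2230 + 1/8760 + 1/1530 + 1/1780 + 1/8740 = 0.00210073 per hour.
P(min > 235) = e^(−0.00210073·235) = e^(−0.49367) ≈ 0.610.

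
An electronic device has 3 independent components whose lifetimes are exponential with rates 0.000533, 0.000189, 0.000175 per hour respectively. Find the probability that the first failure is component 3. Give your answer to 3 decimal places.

The time to first failure is exponential with rate Σλ = 0.000533 + 0.000189 + 0.000175 = 0.000897.
P(component 3 first) = λ_3/Σλ = 0.000175/0.000897 ≈ 0.195.

0.195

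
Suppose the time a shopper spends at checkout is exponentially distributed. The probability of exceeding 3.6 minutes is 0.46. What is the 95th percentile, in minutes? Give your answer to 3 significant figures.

13.9

e^(−λ·3.6) = 0.46 ⇒ λ = −ln(0.46)/3.6 = 0.215702.
95th percentile: 1 − e^(−λt) = 0.95, t = −ln(0.05)/λ = 13.8883 minutes.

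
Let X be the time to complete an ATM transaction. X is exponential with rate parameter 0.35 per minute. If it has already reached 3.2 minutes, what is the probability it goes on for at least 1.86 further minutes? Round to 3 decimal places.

0.522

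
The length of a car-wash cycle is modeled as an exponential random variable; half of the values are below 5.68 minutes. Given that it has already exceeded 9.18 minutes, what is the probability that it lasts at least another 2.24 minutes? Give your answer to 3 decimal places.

0.761

For an exponential, median = ln(2)/λ, so λ = ln 2 / 5.68 = 0.122033 per minute.
The exponential is memoryless, so the remaining time is again Exp(λ): the condition X > 9.18 is irrelevant.
P(X > 2.24) = e^(−0.27335) ≈ 0.761.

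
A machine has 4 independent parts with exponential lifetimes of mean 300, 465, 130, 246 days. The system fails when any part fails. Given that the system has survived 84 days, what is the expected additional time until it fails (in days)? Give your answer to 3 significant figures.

First-failure rate Σλ = 1/300 + 1/465 + 1/130 + 1/246 = 0.0172412.
By memorylessness the expected residual is 1/Σλ = 58.0005 days, regardless of the 84 already elapsed.

58.0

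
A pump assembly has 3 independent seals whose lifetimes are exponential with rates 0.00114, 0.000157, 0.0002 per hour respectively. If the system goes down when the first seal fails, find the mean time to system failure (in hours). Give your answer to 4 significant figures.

The time to first failure is exponential with rate Σλ = 0.00114 + 0.000157 + 0.0002 = 0.001497.
E[min] = 1/Σλ = 1/0.001497 = 668.003 hours.

668.0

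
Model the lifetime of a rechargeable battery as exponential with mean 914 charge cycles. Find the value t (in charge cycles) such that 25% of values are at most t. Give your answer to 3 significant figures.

263

The rate is λ = 1/914 = 0.00109409 per charge cycle.
Set 1 − e^(−λt) = 0.25, so t = −ln(0.75)/λ = 0.28768/0.00109409 ≈ 262.941 charge cycles.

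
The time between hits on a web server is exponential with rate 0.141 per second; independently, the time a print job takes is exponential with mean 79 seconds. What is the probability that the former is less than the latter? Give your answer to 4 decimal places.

0.9176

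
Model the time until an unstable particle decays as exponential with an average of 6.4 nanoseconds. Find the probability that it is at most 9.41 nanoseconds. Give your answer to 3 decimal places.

0.770

The rate is λ = 1/6.4 = 0.15625 per nanosecond.
P(X ≤ 9.41) = 1 − e^(−λ·9.41) = 1 − e^(−1.4703) ≈ 0.770.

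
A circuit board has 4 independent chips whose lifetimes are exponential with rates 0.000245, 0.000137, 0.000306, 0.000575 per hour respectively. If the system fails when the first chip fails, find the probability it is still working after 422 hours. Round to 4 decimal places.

The time to first failure is exponential with rate Σλ = 0.000245 + 0.000137 + 0.000306 + 0.000575 = 0.001263.
P(min > 422) = e^(−0.001263·422) = e^(−0.53299) ≈ 0.5869.

0.5869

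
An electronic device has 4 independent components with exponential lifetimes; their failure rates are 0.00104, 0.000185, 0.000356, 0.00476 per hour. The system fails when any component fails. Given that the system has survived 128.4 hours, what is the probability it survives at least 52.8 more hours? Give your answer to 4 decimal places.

Time to first failure ~ Exp(Σλ) with Σλ = 0.006341.
By memorylessness, P(T > 128.4+52.8 | T > 128.4) = P(T > 52.8) = e^(−0.006341·52.8) ≈ 0.7155.

0.7155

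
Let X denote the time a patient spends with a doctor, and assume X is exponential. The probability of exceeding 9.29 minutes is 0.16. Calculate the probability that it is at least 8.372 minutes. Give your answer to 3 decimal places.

e^(−λ·9.29) = 0.16 ⇒ λ = −ln(0.16)/9.29 = 0.197264.
P(X > 8.372) = e^(−0.197264·8.372) = e^(−1.6515) ≈ 0.192.

0.192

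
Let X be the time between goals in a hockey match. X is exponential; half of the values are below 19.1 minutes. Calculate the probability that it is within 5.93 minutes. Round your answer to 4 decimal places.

0.1936

For an exponential, median = ln(2)/λ, so λ = ln 2 / 19.1 = 0.0362904 per minute.
P(X ≤ 5.93) = 1 − e^(−λ·5.93) = 1 − e^(−0.2152) ≈ 0.1936.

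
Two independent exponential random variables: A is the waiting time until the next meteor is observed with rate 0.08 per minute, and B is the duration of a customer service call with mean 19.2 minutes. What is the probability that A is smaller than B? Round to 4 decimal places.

λ_1 = 0.08, λ_2 = 1/19.2 = 0.0520833.
For independent exponentials, P(A < B) = λ_1/(λ_1+λ_2) = 0.08/0.132083 ≈ 0.6057.

0.6057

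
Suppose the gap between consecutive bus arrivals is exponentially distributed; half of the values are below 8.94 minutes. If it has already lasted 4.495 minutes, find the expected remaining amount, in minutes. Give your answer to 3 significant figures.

12.9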